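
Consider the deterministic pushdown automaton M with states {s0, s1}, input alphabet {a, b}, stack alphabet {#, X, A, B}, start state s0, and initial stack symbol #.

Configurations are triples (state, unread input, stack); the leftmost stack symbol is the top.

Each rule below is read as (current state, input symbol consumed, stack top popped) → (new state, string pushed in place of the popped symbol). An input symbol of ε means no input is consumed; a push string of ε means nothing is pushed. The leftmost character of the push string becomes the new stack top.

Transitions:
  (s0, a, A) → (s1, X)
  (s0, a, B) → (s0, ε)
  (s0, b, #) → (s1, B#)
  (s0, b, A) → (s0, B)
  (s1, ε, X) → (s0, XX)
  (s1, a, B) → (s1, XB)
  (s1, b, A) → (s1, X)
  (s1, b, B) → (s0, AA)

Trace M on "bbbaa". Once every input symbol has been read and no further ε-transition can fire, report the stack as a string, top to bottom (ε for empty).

XX#

(s0, bbbaa, #)
  read b, top #: go to s1, push B# → (s1, bbaa, B#)
  read b, top B: go to s0, push AA → (s0, baa, AA#)
  read b, top A: go to s0, push B → (s0, aa, BA#)
  read a, top B: go to s0, push ε → (s0, a, A#)
  read a, top A: go to s1, push X → (s1, ε, X#)
  ε-move, top X: go to s0, push XX → (s0, ε, XX#)
All input consumed in state s0 with stack XX#.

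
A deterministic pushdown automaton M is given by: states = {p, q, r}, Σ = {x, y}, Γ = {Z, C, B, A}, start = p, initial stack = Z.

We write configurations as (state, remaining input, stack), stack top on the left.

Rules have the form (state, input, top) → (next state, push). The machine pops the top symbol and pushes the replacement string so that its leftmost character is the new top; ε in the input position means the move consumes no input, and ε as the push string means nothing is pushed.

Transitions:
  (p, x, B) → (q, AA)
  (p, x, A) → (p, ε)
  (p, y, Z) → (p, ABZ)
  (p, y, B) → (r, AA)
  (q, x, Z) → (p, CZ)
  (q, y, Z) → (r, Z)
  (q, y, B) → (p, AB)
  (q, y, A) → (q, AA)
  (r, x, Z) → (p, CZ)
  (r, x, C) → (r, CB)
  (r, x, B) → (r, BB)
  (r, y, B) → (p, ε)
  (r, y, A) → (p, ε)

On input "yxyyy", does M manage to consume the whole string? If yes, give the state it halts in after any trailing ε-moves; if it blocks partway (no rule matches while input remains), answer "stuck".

(p, yxyyy, Z)
  read y, top Z: go to p, push ABZ → (p, xyyy, ABZ)
  read x, top A: go to p, push ε → (p, yyy, BZ)
  read y, top B: go to r, push AA → (r, yy, AAZ)
  read y, top A: go to p, push ε → (p, y, AZ)
No transition for (p, y, top A); M blocks with input y remaining.

stuck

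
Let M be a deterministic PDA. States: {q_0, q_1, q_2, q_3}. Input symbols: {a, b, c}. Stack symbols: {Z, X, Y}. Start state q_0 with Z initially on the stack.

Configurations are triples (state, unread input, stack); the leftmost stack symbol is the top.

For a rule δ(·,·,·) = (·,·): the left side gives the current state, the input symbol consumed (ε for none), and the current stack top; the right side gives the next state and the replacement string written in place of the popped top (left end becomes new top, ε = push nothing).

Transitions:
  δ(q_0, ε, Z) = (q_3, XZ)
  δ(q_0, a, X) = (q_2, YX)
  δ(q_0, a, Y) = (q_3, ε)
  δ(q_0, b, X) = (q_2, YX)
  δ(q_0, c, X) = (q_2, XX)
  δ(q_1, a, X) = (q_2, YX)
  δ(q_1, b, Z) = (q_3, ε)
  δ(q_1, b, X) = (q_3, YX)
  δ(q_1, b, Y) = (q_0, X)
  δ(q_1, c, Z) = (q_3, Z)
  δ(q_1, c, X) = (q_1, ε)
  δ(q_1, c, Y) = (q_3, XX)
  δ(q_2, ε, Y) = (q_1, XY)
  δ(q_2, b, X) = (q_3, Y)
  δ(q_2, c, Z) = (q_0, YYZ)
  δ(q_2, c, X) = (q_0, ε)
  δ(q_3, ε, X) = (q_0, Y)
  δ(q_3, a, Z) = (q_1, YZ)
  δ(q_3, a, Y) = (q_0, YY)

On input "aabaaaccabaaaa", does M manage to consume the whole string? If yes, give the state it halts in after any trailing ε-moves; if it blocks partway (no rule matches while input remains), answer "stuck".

(q_0, aabaaaccabaaaa, Z)
  ε-move, top Z: go to q_3, push XZ → (q_3, aabaaaccabaaaa, XZ)
  ε-move, top X: go to q_0, push Y → (q_0, aabaaaccabaaaa, YZ)
  read a, top Y: go to q_3, push ε → (q_3, abaaaccabaaaa, Z)
  read a, top Z: go to q_1, push YZ → (q_1, baaaccabaaaa, YZ)
  read b, top Y: go to q_0, push X → (q_0, aaaccabaaaa, XZ)
  read a, top X: go to q_2, push YX → (q_2, aaccabaaaa, YXZ)
  ε-move, top Y: go to q_1, push XY → (q_1, aaccabaaaa, XYXZ)
  read a, top X: go to q_2, push YX → (q_2, accabaaaa, YXYXZ)
  ε-move, top Y: go to q_1, push XY → (q_1, accabaaaa, XYXYXZ)
  read a, top X: go to q_2, push YX → (q_2, ccabaaaa, YXYXYXZ)
  ε-move, top Y: go to q_1, push XY → (q_1, ccabaaaa, XYXYXYXZ)
  read c, top X: go to q_1, push ε → (q_1, cabaaaa, YXYXYXZ)
  read c, top Y: go to q_3, push XX → (q_3, abaaaa, XXXYXYXZ)
  ε-move, top X: go to q_0, push Y → (q_0, abaaaa, YXXYXYXZ)
  read a, top Y: go to q_3, push ε → (q_3, baaaa, XXYXYXZ)
  ε-move, top X: go to q_0, push Y → (q_0, baaaa, YXYXYXZ)
No transition for (q_0, b, top Y); M blocks with input baaaa remaining.

stuck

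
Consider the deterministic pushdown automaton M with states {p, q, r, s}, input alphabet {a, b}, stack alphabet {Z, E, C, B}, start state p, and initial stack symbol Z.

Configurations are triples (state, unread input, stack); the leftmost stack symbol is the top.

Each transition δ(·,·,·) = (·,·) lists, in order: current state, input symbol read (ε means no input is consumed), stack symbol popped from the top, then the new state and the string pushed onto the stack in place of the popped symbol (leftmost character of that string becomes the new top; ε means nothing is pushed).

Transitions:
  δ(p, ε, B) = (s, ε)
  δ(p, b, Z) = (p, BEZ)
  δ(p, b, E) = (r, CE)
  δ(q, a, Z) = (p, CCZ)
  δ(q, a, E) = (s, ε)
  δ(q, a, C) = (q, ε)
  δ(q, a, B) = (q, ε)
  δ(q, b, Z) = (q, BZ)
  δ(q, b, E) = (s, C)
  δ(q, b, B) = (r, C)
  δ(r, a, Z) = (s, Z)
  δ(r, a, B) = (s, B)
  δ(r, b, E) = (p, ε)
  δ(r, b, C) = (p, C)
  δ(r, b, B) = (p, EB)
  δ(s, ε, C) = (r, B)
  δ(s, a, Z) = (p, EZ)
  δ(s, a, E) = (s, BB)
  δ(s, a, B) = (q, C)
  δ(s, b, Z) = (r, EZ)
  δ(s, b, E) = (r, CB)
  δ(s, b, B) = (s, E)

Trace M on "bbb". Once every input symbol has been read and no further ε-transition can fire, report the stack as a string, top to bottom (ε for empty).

CBZ

(p, bbb, Z) ⊢ (p, bb, BEZ) ⊢ (s, bb, EZ) ⊢ (r, b, CBZ) ⊢ (p, ε, CBZ)
All input consumed in state p with stack CBZ.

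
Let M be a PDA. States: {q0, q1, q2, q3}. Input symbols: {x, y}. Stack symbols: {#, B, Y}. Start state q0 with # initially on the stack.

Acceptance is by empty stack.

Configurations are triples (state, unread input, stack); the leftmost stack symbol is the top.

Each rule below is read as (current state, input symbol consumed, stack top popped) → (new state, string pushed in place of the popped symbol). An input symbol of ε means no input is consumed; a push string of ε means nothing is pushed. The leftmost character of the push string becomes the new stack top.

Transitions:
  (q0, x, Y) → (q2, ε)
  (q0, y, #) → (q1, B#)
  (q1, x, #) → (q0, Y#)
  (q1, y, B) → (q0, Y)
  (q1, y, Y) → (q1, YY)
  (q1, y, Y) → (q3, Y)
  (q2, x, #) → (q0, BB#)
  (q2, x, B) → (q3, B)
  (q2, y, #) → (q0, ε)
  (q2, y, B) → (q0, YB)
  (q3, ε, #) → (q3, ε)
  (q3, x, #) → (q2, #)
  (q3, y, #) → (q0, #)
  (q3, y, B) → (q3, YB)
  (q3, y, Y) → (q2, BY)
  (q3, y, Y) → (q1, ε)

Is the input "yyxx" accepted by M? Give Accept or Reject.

Reject

No computation consumes all input and empties the stack.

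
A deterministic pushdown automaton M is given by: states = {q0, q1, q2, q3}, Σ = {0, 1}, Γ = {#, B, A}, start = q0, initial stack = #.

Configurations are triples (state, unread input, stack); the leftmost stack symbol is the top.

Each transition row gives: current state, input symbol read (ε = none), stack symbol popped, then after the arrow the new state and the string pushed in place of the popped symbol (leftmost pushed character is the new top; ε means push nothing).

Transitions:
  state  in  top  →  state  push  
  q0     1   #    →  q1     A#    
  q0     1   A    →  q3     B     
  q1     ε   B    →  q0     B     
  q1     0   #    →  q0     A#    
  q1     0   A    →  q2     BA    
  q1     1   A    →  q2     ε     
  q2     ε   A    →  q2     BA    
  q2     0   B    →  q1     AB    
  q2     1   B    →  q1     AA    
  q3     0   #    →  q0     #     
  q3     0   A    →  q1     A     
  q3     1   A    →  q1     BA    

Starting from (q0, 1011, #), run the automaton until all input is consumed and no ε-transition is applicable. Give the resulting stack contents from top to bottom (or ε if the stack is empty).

BAA#

(q0, 1011, #) ⊢ (q1, 011, A#) ⊢ (q2, 11, BA#) ⊢ (q1, 1, AAA#) ⊢ (q2, ε, AA#) ⊢ (q2, ε, BAA#)
All input consumed in state q2 with stack BAA#.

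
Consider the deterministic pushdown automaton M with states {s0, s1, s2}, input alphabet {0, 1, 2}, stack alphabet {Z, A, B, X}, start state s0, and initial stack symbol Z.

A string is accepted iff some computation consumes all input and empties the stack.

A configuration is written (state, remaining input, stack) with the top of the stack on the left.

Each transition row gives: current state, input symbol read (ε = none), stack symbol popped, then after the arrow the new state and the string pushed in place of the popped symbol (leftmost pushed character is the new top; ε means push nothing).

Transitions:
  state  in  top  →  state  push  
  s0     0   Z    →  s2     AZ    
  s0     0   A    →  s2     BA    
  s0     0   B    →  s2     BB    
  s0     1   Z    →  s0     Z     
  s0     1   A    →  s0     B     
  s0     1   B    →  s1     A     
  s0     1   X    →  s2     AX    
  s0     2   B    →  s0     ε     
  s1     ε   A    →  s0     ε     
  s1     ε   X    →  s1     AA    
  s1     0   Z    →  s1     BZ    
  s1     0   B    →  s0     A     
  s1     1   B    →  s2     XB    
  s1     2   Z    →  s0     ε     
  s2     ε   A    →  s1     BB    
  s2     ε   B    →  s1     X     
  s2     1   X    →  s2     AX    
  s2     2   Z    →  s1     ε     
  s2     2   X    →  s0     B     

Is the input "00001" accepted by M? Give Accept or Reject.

(s0, 00001, Z)
  read 0, top Z: go to s2, push AZ → (s2, 0001, AZ)
  ε-move, top A: go to s1, push BB → (s1, 0001, BBZ)
  read 0, top B: go to s0, push A → (s0, 001, ABZ)
  read 0, top A: go to s2, push BA → (s2, 01, BABZ)
  ε-move, top B: go to s1, push X → (s1, 01, XABZ)
  ε-move, top X: go to s1, push AA → (s1, 01, AAABZ)
  ε-move, top A: go to s0, push ε → (s0, 01, AABZ)
  read 0, top A: go to s2, push BA → (s2, 1, BAABZ)
  ε-move, top B: go to s1, push X → (s1, 1, XAABZ)
  ε-move, top X: go to s1, push AA → (s1, 1, AAAABZ)
  ε-move, top A: go to s0, push ε → (s0, 1, AAABZ)
  read 1, top A: go to s0, push B → (s0, ε, BAABZ)
All input consumed; stack is BAABZ, not empty, and no further ε-move applies.

Reject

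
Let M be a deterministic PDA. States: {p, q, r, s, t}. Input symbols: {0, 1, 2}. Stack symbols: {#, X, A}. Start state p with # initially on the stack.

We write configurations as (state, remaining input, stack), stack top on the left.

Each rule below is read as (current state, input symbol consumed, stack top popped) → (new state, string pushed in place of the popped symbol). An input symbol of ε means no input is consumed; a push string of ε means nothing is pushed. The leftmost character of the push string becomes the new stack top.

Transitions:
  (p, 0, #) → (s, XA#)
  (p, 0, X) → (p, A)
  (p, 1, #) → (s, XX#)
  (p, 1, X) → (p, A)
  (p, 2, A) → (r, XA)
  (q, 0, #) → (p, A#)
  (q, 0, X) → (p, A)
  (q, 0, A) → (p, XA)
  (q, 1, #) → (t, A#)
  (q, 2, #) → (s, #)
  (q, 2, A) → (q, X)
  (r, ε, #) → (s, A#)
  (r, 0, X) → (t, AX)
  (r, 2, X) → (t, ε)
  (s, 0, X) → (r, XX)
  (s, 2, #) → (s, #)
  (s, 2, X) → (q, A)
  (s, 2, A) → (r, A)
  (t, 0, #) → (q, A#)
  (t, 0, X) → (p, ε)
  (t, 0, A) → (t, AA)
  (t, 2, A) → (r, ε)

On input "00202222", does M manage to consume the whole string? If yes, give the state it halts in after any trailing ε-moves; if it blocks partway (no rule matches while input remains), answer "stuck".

r

(p, 00202222, #) ⊢ (s, 0202222, XA#) ⊢ (r, 202222, XXA#) ⊢ (t, 02222, XA#) ⊢ (p, 2222, A#) ⊢ (r, 222, XA#) ⊢ (t, 22, A#) ⊢ (r, 2, #) ⊢ (s, 2, A#) ⊢ (r, ε, A#)
All input consumed; M is in state r.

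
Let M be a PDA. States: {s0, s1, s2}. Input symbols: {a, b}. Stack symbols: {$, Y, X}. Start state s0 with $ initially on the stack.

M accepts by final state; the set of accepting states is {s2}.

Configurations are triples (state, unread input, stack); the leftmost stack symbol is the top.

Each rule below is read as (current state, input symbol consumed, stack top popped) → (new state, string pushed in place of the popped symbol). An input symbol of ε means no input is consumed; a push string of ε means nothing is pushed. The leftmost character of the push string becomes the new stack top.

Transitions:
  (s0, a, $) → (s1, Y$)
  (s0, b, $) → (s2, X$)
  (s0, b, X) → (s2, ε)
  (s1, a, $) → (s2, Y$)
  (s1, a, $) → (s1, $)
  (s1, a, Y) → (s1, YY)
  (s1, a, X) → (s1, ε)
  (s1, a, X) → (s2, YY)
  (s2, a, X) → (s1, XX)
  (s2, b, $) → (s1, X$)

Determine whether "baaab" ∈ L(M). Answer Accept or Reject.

Reject

No computation consumes all input and reaches a final state.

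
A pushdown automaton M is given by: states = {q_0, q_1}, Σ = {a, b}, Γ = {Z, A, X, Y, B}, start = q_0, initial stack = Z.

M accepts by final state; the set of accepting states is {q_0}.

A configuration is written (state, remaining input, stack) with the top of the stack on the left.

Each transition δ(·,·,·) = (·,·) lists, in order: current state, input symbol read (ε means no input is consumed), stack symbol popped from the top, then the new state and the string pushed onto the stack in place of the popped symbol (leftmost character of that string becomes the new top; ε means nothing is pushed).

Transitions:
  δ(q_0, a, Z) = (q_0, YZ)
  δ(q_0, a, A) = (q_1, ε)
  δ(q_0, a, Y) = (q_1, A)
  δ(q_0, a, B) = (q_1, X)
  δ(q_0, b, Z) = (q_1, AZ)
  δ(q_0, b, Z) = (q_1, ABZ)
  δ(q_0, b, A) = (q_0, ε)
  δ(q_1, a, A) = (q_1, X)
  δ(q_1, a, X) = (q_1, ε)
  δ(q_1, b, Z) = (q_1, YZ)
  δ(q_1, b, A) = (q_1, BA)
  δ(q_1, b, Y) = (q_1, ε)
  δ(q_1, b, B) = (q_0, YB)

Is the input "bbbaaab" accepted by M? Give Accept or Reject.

One accepting computation: (q_0, bbbaaab, Z) ⊢ (q_1, bbaaab, AZ) ⊢ (q_1, baaab, BAZ) ⊢ (q_0, aaab, YBAZ) ⊢ (q_1, aab, ABAZ) ⊢ (q_1, ab, XBAZ) ⊢ (q_1, b, BAZ) ⊢ (q_0, ε, YBAZ)
All input consumed and state q_0 ∈ F.

Accept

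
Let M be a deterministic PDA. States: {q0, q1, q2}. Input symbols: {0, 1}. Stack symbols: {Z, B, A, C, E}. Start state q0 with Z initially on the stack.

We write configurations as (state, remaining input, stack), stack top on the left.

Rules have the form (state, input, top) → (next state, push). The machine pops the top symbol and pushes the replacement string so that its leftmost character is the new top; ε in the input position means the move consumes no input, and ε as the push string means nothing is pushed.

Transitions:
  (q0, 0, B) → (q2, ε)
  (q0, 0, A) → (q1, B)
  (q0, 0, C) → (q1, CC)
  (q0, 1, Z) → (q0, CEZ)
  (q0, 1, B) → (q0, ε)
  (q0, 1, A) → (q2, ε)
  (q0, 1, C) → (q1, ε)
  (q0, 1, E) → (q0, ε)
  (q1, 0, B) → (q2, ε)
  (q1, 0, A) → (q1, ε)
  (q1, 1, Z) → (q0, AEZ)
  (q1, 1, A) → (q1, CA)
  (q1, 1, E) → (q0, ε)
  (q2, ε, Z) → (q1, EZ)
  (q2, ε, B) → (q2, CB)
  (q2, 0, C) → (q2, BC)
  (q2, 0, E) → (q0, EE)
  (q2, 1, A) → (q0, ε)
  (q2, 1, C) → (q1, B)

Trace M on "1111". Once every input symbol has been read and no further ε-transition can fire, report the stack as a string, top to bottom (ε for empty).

(q0, 1111, Z) ⊢ (q0, 111, CEZ) ⊢ (q1, 11, EZ) ⊢ (q0, 1, Z) ⊢ (q0, ε, CEZ)
All input consumed in state q0 with stack CEZ.

CEZ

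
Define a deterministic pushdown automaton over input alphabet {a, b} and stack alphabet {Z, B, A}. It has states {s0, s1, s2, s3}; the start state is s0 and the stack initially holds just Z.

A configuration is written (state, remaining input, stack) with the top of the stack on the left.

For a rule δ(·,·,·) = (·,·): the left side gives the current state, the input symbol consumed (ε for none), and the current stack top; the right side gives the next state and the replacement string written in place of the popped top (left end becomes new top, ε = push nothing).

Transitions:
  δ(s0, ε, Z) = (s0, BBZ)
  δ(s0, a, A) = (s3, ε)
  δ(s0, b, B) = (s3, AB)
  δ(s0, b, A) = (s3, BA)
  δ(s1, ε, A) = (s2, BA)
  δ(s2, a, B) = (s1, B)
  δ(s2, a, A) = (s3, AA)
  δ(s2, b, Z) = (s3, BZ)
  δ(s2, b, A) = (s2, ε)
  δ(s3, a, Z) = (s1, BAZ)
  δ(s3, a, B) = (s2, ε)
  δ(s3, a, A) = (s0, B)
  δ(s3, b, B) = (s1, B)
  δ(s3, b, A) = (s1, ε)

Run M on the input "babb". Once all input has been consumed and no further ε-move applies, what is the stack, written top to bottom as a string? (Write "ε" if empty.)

BBBZ

(s0, babb, Z) ⊢ (s0, babb, BBZ) ⊢ (s3, abb, ABBZ) ⊢ (s0, bb, BBBZ) ⊢ (s3, b, ABBBZ) ⊢ (s1, ε, BBBZ)
All input consumed in state s1 with stack BBBZ.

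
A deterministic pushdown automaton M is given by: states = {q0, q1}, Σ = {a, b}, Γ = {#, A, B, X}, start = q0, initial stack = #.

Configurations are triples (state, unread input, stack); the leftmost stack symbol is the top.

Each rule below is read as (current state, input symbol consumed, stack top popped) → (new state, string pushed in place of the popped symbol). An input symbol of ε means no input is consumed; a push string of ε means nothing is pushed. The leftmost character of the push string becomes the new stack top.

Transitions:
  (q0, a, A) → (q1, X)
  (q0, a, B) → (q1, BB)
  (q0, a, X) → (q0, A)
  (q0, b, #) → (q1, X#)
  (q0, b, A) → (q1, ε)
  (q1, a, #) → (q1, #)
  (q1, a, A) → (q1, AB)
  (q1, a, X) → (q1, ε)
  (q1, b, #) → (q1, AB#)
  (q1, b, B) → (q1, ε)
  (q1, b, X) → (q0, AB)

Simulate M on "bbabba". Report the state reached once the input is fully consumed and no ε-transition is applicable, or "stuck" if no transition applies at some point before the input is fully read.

stuck

(q0, bbabba, #)
  read b, top #: go to q1, push X# → (q1, babba, X#)
  read b, top X: go to q0, push AB → (q0, abba, AB#)
  read a, top A: go to q1, push X → (q1, bba, XB#)
  read b, top X: go to q0, push AB → (q0, ba, ABB#)
  read b, top A: go to q1, push ε → (q1, a, BB#)
No transition for (q1, a, top B); M blocks with input a remaining.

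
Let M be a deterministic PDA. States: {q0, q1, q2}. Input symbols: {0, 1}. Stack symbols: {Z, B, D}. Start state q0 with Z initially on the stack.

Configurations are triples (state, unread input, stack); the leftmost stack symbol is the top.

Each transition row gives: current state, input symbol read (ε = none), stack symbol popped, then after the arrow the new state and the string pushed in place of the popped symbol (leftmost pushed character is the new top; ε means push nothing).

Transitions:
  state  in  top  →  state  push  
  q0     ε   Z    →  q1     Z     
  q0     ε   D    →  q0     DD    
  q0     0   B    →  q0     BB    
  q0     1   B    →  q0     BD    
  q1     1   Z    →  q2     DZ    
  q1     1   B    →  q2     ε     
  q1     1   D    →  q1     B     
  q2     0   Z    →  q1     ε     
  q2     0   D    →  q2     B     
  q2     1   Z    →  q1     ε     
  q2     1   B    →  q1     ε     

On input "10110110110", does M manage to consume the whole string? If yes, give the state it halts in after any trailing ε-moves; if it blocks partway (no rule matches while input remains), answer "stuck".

q2

(q0, 10110110110, Z) ⊢ (q1, 10110110110, Z) ⊢ (q2, 0110110110, DZ) ⊢ (q2, 110110110, BZ) ⊢ (q1, 10110110, Z) ⊢ (q2, 0110110, DZ) ⊢ (q2, 110110, BZ) ⊢ (q1, 10110, Z) ⊢ (q2, 0110, DZ) ⊢ (q2, 110, BZ) ⊢ (q1, 10, Z) ⊢ (q2, 0, DZ) ⊢ (q2, ε, BZ)
All input consumed; M is in state q2.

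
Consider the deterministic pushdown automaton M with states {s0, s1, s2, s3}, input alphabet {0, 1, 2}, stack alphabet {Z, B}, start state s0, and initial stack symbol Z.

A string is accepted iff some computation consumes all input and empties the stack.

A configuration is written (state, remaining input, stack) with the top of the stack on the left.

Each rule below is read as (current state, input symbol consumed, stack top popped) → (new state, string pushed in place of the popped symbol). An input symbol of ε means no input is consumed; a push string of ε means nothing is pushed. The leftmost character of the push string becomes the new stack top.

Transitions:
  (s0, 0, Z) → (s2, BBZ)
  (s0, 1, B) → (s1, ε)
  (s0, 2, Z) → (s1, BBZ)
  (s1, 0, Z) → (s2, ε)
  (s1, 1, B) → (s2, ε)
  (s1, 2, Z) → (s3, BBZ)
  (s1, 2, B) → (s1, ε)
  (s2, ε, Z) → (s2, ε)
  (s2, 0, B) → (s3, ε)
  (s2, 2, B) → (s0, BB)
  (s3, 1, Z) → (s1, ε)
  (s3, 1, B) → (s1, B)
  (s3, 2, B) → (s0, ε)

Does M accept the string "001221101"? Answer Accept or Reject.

(s0, 001221101, Z)
  read 0, top Z: go to s2, push BBZ → (s2, 01221101, BBZ)
  read 0, top B: go to s3, push ε → (s3, 1221101, BZ)
  read 1, top B: go to s1, push B → (s1, 221101, BZ)
  read 2, top B: go to s1, push ε → (s1, 21101, Z)
  read 2, top Z: go to s3, push BBZ → (s3, 1101, BBZ)
  read 1, top B: go to s1, push B → (s1, 101, BBZ)
  read 1, top B: go to s2, push ε → (s2, 01, BZ)
  read 0, top B: go to s3, push ε → (s3, 1, Z)
  read 1, top Z: go to s1, push ε → (s1, ε, ε)
All input consumed and the stack is empty.

Accept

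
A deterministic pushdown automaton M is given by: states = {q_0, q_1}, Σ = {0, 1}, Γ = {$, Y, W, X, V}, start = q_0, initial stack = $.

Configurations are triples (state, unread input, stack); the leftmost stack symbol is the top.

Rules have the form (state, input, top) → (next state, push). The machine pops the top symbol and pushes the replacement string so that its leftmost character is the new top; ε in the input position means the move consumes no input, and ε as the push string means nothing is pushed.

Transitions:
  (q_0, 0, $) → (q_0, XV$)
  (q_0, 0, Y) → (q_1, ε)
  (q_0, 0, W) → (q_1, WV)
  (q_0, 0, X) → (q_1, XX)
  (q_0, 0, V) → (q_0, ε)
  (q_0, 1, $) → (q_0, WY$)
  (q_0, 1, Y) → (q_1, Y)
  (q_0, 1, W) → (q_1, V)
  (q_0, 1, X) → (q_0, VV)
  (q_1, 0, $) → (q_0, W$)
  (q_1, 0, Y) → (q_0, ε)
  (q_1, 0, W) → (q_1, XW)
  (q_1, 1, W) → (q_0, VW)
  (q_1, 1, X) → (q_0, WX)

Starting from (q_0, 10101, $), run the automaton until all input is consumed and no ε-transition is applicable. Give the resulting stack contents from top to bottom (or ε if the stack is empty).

VVY$

(q_0, 10101, $) ⊢ (q_0, 0101, WY$) ⊢ (q_1, 101, WVY$) ⊢ (q_0, 01, VWVY$) ⊢ (q_0, 1, WVY$) ⊢ (q_1, ε, VVY$)
All input consumed in state q_1 with stack VVY$.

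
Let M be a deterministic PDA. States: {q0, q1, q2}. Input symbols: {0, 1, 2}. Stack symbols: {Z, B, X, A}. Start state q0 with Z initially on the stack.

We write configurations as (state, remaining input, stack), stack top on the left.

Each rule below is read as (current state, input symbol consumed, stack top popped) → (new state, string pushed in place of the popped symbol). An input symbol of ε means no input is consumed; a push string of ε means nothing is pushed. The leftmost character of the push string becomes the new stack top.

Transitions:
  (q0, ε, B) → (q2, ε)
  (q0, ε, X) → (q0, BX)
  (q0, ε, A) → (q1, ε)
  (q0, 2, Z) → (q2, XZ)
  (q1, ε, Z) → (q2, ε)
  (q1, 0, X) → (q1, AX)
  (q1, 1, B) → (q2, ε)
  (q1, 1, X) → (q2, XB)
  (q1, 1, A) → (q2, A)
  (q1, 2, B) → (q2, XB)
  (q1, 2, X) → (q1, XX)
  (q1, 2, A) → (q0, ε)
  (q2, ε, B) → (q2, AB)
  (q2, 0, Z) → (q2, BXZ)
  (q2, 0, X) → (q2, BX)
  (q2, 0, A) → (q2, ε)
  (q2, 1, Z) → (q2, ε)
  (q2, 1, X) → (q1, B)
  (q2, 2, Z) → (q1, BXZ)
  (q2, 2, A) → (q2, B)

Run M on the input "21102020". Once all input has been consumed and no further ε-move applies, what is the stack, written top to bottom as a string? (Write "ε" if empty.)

ABBBXZ

(q0, 21102020, Z)
  read 2, top Z: go to q2, push XZ → (q2, 1102020, XZ)
  read 1, top X: go to q1, push B → (q1, 102020, BZ)
  read 1, top B: go to q2, push ε → (q2, 02020, Z)
  read 0, top Z: go to q2, push BXZ → (q2, 2020, BXZ)
  ε-move, top B: go to q2, push AB → (q2, 2020, ABXZ)
  read 2, top A: go to q2, push B → (q2, 020, BBXZ)
  ε-move, top B: go to q2, push AB → (q2, 020, ABBXZ)
  read 0, top A: go to q2, push ε → (q2, 20, BBXZ)
  ε-move, top B: go to q2, push AB → (q2, 20, ABBXZ)
  read 2, top A: go to q2, push B → (q2, 0, BBBXZ)
  ε-move, top B: go to q2, push AB → (q2, 0, ABBBXZ)
  read 0, top A: go to q2, push ε → (q2, ε, BBBXZ)
  ε-move, top B: go to q2, push AB → (q2, ε, ABBBXZ)
All input consumed in state q2 with stack ABBBXZ.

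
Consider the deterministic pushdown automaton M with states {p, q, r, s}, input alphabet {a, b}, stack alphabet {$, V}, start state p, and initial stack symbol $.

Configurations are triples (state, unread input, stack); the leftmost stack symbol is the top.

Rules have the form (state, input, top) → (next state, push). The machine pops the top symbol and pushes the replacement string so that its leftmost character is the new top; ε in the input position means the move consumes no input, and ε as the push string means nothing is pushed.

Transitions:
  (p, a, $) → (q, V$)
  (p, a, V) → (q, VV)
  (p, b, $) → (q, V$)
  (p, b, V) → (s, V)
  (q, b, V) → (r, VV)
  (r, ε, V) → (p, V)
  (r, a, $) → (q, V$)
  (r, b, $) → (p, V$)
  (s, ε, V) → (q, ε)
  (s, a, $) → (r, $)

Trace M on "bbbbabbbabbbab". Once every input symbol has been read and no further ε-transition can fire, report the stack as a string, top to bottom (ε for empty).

(p, bbbbabbbabbbab, $)
  read b, top $: go to q, push V$ → (q, bbbabbbabbbab, V$)
  read b, top V: go to r, push VV → (r, bbabbbabbbab, VV$)
  ε-move, top V: go to p, push V → (p, bbabbbabbbab, VV$)
  read b, top V: go to s, push V → (s, babbbabbbab, VV$)
  ε-move, top V: go to q, push ε → (q, babbbabbbab, V$)
  read b, top V: go to r, push VV → (r, abbbabbbab, VV$)
  ε-move, top V: go to p, push V → (p, abbbabbbab, VV$)
  read a, top V: go to q, push VV → (q, bbbabbbab, VVV$)
  read b, top V: go to r, push VV → (r, bbabbbab, VVVV$)
  ε-move, top V: go to p, push V → (p, bbabbbab, VVVV$)
  read b, top V: go to s, push V → (s, babbbab, VVVV$)
  ε-move, top V: go to q, push ε → (q, babbbab, VVV$)
  read b, top V: go to r, push VV → (r, abbbab, VVVV$)
  ε-move, top V: go to p, push V → (p, abbbab, VVVV$)
  read a, top V: go to q, push VV → (q, bbbab, VVVVV$)
  read b, top V: go to r, push VV → (r, bbab, VVVVVV$)
  ε-move, top V: go to p, push V → (p, bbab, VVVVVV$)
  read b, top V: go to s, push V → (s, bab, VVVVVV$)
  ε-move, top V: go to q, push ε → (q, bab, VVVVV$)
  read b, top V: go to r, push VV → (r, ab, VVVVVV$)
  ε-move, top V: go to p, push V → (p, ab, VVVVVV$)
  read a, top V: go to q, push VV → (q, b, VVVVVVV$)
  read b, top V: go to r, push VV → (r, ε, VVVVVVVV$)
  ε-move, top V: go to p, push V → (p, ε, VVVVVVVV$)
All input consumed in state p with stack VVVVVVVV$.

VVVVVVVV$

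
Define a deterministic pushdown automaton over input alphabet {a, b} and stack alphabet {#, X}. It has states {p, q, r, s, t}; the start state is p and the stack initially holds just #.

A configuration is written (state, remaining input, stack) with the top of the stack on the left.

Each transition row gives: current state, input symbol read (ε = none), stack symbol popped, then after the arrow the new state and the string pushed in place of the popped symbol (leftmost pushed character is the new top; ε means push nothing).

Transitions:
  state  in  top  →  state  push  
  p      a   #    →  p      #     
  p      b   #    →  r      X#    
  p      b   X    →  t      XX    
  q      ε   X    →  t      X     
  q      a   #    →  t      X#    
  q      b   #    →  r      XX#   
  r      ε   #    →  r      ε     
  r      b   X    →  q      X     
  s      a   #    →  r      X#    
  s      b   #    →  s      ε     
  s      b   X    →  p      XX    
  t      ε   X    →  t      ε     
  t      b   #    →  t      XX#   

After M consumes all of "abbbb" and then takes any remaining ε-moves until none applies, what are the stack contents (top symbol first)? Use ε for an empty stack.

#

(p, abbbb, #)
  read a, top #: go to p, push # → (p, bbbb, #)
  read b, top #: go to r, push X# → (r, bbb, X#)
  read b, top X: go to q, push X → (q, bb, X#)
  ε-move, top X: go to t, push X → (t, bb, X#)
  ε-move, top X: go to t, push ε → (t, bb, #)
  read b, top #: go to t, push XX# → (t, b, XX#)
  ε-move, top X: go to t, push ε → (t, b, X#)
  ε-move, top X: go to t, push ε → (t, b, #)
  read b, top #: go to t, push XX# → (t, ε, XX#)
  ε-move, top X: go to t, push ε → (t, ε, X#)
  ε-move, top X: go to t, push ε → (t, ε, #)
All input consumed in state t with stack #.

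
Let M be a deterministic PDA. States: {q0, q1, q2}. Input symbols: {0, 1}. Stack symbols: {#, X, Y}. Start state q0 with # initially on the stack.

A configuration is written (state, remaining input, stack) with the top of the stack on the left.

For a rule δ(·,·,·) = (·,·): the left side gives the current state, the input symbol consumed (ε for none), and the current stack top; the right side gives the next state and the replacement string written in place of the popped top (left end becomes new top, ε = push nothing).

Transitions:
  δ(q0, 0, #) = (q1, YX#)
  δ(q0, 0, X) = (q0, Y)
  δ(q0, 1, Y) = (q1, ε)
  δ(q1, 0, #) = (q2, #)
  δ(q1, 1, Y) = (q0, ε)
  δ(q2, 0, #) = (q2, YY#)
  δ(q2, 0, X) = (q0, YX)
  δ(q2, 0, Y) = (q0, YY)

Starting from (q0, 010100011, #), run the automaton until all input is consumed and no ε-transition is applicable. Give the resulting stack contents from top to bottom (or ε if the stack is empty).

Y#

(q0, 010100011, #) ⊢ (q1, 10100011, YX#) ⊢ (q0, 0100011, X#) ⊢ (q0, 100011, Y#) ⊢ (q1, 00011, #) ⊢ (q2, 0011, #) ⊢ (q2, 011, YY#) ⊢ (q0, 11, YYY#) ⊢ (q1, 1, YY#) ⊢ (q0, ε, Y#)
All input consumed in state q0 with stack Y#.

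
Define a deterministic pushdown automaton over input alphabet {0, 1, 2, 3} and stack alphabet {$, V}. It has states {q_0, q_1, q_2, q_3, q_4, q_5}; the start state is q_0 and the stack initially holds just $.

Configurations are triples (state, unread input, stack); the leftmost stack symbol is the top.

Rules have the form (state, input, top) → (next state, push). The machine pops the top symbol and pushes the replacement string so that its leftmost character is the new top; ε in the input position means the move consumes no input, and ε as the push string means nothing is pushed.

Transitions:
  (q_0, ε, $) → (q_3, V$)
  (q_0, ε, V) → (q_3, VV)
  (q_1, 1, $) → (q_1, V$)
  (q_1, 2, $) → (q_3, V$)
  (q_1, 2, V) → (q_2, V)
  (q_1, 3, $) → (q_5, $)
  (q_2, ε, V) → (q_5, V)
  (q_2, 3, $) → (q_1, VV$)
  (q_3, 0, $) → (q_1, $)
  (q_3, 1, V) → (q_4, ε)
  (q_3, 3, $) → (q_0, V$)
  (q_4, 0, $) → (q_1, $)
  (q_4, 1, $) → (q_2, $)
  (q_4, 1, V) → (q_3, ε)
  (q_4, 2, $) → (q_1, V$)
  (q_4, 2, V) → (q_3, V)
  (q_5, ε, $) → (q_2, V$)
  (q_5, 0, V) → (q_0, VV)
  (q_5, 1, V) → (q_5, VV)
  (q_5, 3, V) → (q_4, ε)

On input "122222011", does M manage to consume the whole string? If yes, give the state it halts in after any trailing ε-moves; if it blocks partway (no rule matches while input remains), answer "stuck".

(q_0, 122222011, $)
  ε-move, top $: go to q_3, push V$ → (q_3, 122222011, V$)
  read 1, top V: go to q_4, push ε → (q_4, 22222011, $)
  read 2, top $: go to q_1, push V$ → (q_1, 2222011, V$)
  read 2, top V: go to q_2, push V → (q_2, 222011, V$)
  ε-move, top V: go to q_5, push V → (q_5, 222011, V$)
No transition for (q_5, 2, top V); M blocks with input 222011 remaining.

stuck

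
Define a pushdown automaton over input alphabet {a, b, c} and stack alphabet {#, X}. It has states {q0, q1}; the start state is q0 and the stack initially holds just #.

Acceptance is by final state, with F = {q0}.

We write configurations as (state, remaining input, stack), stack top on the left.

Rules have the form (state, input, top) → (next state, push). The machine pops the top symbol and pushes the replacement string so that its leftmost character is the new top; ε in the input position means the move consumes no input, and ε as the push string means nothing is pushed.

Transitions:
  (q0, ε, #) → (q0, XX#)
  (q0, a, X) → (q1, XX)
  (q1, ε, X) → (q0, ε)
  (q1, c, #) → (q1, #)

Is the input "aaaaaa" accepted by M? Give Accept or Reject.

One accepting computation: (q0, aaaaaa, #) ⊢ (q0, aaaaaa, XX#) ⊢ (q1, aaaaa, XXX#) ⊢ (q0, aaaaa, XX#) ⊢ (q1, aaaa, XXX#) ⊢ (q0, aaaa, XX#) ⊢ (q1, aaa, XXX#) ⊢ (q0, aaa, XX#) ⊢ (q1, aa, XXX#) ⊢ (q0, aa, XX#) ⊢ (q1, a, XXX#) ⊢ (q0, a, XX#) ⊢ (q1, ε, XXX#) ⊢ (q0, ε, XX#)
All input consumed and state q0 ∈ F.

Accept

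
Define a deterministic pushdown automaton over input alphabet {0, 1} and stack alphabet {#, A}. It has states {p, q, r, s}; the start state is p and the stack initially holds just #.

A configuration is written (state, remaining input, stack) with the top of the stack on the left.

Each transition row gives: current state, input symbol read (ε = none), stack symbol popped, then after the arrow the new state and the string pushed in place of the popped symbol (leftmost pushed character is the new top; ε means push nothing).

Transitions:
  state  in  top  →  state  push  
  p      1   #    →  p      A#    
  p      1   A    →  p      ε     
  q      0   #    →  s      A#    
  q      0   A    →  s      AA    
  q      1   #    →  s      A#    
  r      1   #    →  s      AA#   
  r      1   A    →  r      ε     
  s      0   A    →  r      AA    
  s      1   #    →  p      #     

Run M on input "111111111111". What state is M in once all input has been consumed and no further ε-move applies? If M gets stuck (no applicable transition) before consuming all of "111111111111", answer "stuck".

(p, 111111111111, #) ⊢ (p, 11111111111, A#) ⊢ (p, 1111111111, #) ⊢ (p, 111111111, A#) ⊢ (p, 11111111, #) ⊢ (p, 1111111, A#) ⊢ (p, 111111, #) ⊢ (p, 11111, A#) ⊢ (p, 1111, #) ⊢ (p, 111, A#) ⊢ (p, 11, #) ⊢ (p, 1, A#) ⊢ (p, ε, #)
All input consumed; M is in state p.

p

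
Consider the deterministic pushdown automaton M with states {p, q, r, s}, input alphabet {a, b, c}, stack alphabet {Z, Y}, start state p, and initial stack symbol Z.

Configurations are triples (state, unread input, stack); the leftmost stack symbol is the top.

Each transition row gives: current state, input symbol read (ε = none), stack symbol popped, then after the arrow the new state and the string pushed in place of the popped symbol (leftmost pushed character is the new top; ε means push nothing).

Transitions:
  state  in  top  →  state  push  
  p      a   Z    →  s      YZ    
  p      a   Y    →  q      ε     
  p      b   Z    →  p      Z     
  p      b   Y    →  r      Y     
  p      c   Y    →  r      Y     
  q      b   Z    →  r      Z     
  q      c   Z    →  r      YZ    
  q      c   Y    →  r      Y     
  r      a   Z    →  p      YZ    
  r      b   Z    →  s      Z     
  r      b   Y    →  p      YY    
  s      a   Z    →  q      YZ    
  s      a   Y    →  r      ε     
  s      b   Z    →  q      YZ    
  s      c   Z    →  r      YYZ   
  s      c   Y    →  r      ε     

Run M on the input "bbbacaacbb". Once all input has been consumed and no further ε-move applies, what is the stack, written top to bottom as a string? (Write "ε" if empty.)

(p, bbbacaacbb, Z)
  read b, top Z: go to p, push Z → (p, bbacaacbb, Z)
  read b, top Z: go to p, push Z → (p, bacaacbb, Z)
  read b, top Z: go to p, push Z → (p, acaacbb, Z)
  read a, top Z: go to s, push YZ → (s, caacbb, YZ)
  read c, top Y: go to r, push ε → (r, aacbb, Z)
  read a, top Z: go to p, push YZ → (p, acbb, YZ)
  read a, top Y: go to q, push ε → (q, cbb, Z)
  read c, top Z: go to r, push YZ → (r, bb, YZ)
  read b, top Y: go to p, push YY → (p, b, YYZ)
  read b, top Y: go to r, push Y → (r, ε, YYZ)
All input consumed in state r with stack YYZ.

YYZ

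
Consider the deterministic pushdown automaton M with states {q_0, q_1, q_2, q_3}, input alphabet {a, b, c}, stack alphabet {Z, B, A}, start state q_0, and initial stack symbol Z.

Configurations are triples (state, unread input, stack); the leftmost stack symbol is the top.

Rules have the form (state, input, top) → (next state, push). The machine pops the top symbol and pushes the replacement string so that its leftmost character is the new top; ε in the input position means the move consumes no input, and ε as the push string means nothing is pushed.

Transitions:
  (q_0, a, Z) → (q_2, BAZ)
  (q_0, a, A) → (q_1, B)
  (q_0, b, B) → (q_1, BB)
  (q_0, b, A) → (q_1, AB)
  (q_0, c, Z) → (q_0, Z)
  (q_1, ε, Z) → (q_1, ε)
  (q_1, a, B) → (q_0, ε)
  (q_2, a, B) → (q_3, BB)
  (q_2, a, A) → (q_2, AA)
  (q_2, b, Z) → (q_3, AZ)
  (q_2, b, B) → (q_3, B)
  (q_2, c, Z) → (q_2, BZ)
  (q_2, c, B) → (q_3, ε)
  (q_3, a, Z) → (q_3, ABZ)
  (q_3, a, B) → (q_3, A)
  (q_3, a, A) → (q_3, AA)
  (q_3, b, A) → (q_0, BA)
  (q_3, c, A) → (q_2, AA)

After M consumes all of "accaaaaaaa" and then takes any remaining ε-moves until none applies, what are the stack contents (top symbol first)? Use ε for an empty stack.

AAAAAAAAAZ

(q_0, accaaaaaaa, Z)
  read a, top Z: go to q_2, push BAZ → (q_2, ccaaaaaaa, BAZ)
  read c, top B: go to q_3, push ε → (q_3, caaaaaaa, AZ)
  read c, top A: go to q_2, push AA → (q_2, aaaaaaa, AAZ)
  read a, top A: go to q_2, push AA → (q_2, aaaaaa, AAAZ)
  read a, top A: go to q_2, push AA → (q_2, aaaaa, AAAAZ)
  read a, top A: go to q_2, push AA → (q_2, aaaa, AAAAAZ)
  read a, top A: go to q_2, push AA → (q_2, aaa, AAAAAAZ)
  read a, top A: go to q_2, push AA → (q_2, aa, AAAAAAAZ)
  read a, top A: go to q_2, push AA → (q_2, a, AAAAAAAAZ)
  read a, top A: go to q_2, push AA → (q_2, ε, AAAAAAAAAZ)
All input consumed in state q_2 with stack AAAAAAAAAZ.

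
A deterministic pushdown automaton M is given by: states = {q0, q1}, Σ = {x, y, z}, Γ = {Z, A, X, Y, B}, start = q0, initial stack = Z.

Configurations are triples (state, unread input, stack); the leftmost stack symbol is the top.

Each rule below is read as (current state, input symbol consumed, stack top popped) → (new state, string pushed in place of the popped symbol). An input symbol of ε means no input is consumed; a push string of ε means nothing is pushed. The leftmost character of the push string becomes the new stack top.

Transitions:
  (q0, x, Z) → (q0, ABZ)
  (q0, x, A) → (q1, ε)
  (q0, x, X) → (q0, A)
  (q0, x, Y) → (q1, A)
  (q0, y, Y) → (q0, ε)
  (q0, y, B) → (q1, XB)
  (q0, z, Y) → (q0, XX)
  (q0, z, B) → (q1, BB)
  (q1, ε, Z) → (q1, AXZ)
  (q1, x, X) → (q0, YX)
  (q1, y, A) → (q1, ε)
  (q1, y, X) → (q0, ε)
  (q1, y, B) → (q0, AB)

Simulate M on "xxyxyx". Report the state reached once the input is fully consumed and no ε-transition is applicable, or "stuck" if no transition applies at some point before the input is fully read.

(q0, xxyxyx, Z)
  read x, top Z: go to q0, push ABZ → (q0, xyxyx, ABZ)
  read x, top A: go to q1, push ε → (q1, yxyx, BZ)
  read y, top B: go to q0, push AB → (q0, xyx, ABZ)
  read x, top A: go to q1, push ε → (q1, yx, BZ)
  read y, top B: go to q0, push AB → (q0, x, ABZ)
  read x, top A: go to q1, push ε → (q1, ε, BZ)
All input consumed; M is in state q1.

q1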